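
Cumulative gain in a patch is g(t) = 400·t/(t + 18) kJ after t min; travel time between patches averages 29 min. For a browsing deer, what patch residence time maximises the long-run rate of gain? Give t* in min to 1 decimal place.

22.8 min

Maximise g(t)/(T+t): set derivative to zero → g'(t)(T+t) = g(t).
g'(t) = 400·18/(t + 18)². Setting 400·18/(t+18)² = 400t/[(t+18)(29+t)] gives 18(29+t) = t(t+18), so t² = 18×29 = 522.
t* = √522 = 22.85 min.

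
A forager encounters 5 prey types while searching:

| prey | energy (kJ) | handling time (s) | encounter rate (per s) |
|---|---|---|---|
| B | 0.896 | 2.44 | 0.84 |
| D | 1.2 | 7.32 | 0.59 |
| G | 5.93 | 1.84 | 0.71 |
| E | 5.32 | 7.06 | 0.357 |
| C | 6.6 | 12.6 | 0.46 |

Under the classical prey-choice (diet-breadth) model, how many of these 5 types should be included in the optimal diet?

1

E/h in descending order: G 3.22, E 0.754, C 0.524, B 0.367, D 0.164 kJ/s. The optimal diet is the largest prefix of this list for which every included type satisfies E_i/h_i > R on the types above it.
Rate on top 1: 1.825. E: 0.754 < 1.825 → exclude; stop.
Optimal diet: G — 1 of 5 types.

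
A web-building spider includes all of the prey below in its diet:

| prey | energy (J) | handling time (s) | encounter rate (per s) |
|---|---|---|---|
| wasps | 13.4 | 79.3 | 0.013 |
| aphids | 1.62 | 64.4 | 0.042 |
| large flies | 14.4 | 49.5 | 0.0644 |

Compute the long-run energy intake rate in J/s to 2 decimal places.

0.15 J/s

Energy encountered per unit search time: 0.013×13.4 + 0.042×1.62 + 0.0644×14.4 = 1.17 J/s.
Handling time per unit search time: 0.013×79.3 + 0.042×64.4 + 0.0644×49.5 = 6.924.
Rate = 1.17/(1 + 6.924) = 0.1476 J/s.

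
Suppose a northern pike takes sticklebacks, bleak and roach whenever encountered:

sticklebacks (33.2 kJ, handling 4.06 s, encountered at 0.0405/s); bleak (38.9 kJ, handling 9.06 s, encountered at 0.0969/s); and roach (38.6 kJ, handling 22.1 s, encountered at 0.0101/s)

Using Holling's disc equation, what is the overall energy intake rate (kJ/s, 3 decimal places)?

R = (0.0405×33.2 + 0.0969×38.9 + 0.0101×38.6) / (1 + 0.0405×4.06 + 0.0969×9.06 + 0.0101×22.1) = 5.504/2.266 = 2.429 kJ/s.

2.429 kJ/s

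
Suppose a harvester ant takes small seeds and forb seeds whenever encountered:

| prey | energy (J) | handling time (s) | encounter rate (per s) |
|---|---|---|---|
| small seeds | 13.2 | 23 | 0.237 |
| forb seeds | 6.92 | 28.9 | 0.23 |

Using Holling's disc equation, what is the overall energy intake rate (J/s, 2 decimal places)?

0.36 J/s

Energy encountered per unit search time: 0.237×13.2 + 0.23×6.92 = 4.72 J/s.
Handling time per unit search time: 0.237×23 + 0.23×28.9 = 12.1.
Rate = 4.72/(1 + 12.1) = 0.3604 J/s.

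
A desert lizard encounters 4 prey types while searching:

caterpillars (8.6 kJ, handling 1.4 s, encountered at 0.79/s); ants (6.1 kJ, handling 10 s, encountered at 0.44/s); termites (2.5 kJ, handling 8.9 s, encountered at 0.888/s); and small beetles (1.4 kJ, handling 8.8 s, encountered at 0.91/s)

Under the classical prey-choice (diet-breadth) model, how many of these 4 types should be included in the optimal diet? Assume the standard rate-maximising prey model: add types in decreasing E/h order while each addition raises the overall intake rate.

Profitabilities (E/h, kJ/s): caterpillars 6.14, ants 0.61, termites 0.281, small beetles 0.159. Add prey in this order while the next type's profitability exceeds the intake rate on those already taken.
Rate on top 1: 3.226. ants: 0.61 < 3.226 → exclude; stop.
Optimal diet: caterpillars — 1 of 4 types.

1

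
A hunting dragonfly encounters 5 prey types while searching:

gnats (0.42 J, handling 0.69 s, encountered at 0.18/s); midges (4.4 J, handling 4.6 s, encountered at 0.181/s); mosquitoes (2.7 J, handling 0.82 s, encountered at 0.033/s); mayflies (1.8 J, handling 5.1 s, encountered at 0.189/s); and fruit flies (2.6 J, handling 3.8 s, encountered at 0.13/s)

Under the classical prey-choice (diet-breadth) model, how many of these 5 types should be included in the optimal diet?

4

Profitabilities (E/h, J/s): mosquitoes 3.29, midges 0.957, fruit flies 0.684, gnats 0.609, mayflies 0.353. Add prey in this order while the next type's profitability exceeds the intake rate on those already taken.
Rate on top 1: 0.08675. midges: 0.957 > 0.08675 → include.
Rate on top 2: 0.4762. fruit flies: 0.684 > 0.4762 → include.
Rate on top 3: 0.5198. gnats: 0.609 > 0.5198 → include.
Rate on top 4: 0.5243. mayflies: 0.353 < 0.5243 → exclude; stop.
Optimal diet: mosquitoes, midges, fruit flies, gnats — 4 of 5 types.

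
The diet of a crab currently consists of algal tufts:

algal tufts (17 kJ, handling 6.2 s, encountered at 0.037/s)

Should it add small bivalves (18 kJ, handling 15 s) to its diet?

Intake rate on the current diet: R = (0.037×17) / (1 + 0.037×6.2) = 0.629/1.229 = 0.5116 kJ/s.
small bivalves: E/h = 18/15 = 1.2 kJ/s.
1.2 > 0.5116, so adding small bivalves raises the average — include it.

Yes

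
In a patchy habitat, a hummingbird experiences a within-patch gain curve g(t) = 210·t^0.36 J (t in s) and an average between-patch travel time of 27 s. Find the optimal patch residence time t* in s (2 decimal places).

15.19 s

Optimal t* satisfies g'(t*) = g(t*)/(T + t*).
g'(t) = 0.36·210·t^-0.64. Setting 0.36·210·t^-0.64 = 210·t^0.36/(27+t) gives 0.36(27+t) = t, so 0.64·t = 0.36×27.
t* = 0.36×27/0.64 = 15.19 s.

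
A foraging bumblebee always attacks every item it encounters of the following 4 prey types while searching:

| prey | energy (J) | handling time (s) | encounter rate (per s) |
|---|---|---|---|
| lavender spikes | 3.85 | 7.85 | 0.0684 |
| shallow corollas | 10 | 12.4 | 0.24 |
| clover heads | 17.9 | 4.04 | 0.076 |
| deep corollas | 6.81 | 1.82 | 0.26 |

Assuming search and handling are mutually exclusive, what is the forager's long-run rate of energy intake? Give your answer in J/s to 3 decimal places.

Energy encountered per unit search time: 0.0684×3.85 + 0.24×10 + 0.076×17.9 + 0.26×6.81 = 5.794 J/s.
Handling time per unit search time: 0.0684×7.85 + 0.24×12.4 + 0.076×4.04 + 0.26×1.82 = 4.293.
Rate = 5.794/(1 + 4.293) = 1.095 J/s.

1.095 J/s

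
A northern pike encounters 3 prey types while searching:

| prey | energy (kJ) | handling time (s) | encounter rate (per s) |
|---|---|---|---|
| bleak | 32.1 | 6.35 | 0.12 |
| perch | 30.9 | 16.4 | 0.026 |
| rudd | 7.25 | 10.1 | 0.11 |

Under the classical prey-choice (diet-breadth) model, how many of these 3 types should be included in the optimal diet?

Rank by E/h (kJ/s): bleak 5.06, perch 1.88, rudd 0.718. Include each in turn until the next type's E/h falls below the running intake rate.
Rate on top 1: 2.186. perch: 1.88 < 2.186 → exclude; stop.
Optimal diet: bleak — 1 of 3 types.

1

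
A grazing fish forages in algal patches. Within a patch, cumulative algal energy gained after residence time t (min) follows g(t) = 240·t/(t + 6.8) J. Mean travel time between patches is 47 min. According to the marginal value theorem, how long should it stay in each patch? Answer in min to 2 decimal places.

Optimal t* satisfies g'(t*) = g(t*)/(T + t*).
g'(t) = 240·6.8/(t + 6.8)². Setting 240·6.8/(t+6.8)² = 240t/[(t+6.8)(47+t)] gives 6.8(47+t) = t(t+6.8), so t² = 6.8×47 = 319.6.
t* = √319.6 = 17.88 min.

17.88 min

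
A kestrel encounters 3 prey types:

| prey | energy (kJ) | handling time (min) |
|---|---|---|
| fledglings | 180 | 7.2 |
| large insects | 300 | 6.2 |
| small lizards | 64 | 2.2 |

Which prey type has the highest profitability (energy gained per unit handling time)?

large insects

In descending order of E/h:
large insects: 300/6.2 = 48.4 kJ/min
small lizards: 64/2.2 = 29.1 kJ/min
fledglings: 180/7.2 = 25 kJ/min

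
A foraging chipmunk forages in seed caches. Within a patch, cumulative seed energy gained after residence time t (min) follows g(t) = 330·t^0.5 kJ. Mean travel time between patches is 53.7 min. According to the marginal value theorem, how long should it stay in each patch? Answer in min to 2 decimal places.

53.70 min

Optimal t* satisfies g'(t*) = g(t*)/(T + t*).
g'(t) = 0.5·330·t^-0.5. Setting 0.5·330·t^-0.5 = 330·t^0.5/(53.7+t) gives 0.5(53.7+t) = t, so 0.50·t = 0.5×53.7.
t* = 0.5×53.7/0.50 = 53.7 min.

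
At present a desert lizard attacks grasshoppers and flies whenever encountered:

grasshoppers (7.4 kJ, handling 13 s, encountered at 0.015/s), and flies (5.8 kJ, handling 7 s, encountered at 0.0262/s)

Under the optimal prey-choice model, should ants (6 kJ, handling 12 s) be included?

Intake rate on the current diet: R = (0.015×7.4 + 0.0262×5.8) / (1 + 0.015×13 + 0.0262×7) = 0.263/1.378 = 0.1908 kJ/s.
Profitability of ants: 6/12 = 0.5 kJ/s.
0.5 > 0.1908, so adding ants raises the average — include it.

Yes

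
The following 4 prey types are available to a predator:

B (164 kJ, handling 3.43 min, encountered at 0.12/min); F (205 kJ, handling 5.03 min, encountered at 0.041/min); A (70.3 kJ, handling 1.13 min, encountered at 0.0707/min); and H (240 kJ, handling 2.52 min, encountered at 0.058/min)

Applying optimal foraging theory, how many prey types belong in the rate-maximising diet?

E/h in descending order: H 95.2, A 62.2, B 47.8, F 40.8 kJ/min. The optimal diet is the largest prefix of this list for which every included type satisfies E_i/h_i > R on the types above it.
Rate on top 1: 12.14. A: 62.2 > 12.14 → include.
Rate on top 2: 15.41. B: 47.8 > 15.41 → include.
Rate on top 3: 23.55. F: 40.8 > 23.55 → include.
Optimal diet: H, A, B, F — 4 of 4 types.

4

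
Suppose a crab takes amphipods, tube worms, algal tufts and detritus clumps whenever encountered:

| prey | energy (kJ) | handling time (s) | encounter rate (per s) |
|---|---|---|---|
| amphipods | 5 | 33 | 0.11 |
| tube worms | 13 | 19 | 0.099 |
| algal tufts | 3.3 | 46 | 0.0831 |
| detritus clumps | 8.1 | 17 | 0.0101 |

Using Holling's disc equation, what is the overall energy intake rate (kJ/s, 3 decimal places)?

0.209 kJ/s

Energy encountered per unit search time: 0.11×5 + 0.099×13 + 0.0831×3.3 + 0.0101×8.1 = 2.193 kJ/s.
Handling time per unit search time: 0.11×33 + 0.099×19 + 0.0831×46 + 0.0101×17 = 9.505.
Rate = 2.193/(1 + 9.505) = 0.2088 kJ/s.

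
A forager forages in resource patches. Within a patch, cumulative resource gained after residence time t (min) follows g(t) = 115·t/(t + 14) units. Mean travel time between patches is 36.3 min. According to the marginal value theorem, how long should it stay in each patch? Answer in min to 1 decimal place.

By the marginal value theorem, leave when the instantaneous gain rate g'(t) equals the habitat-wide average g(t)/(T + t).
g'(t) = 115·14/(t + 14)². Setting 115·14/(t+14)² = 115t/[(t+14)(36.3+t)] gives 14(36.3+t) = t(t+14), so t² = 14×36.3 = 508.2.
t* = √508.2 = 22.54 min.

22.5 min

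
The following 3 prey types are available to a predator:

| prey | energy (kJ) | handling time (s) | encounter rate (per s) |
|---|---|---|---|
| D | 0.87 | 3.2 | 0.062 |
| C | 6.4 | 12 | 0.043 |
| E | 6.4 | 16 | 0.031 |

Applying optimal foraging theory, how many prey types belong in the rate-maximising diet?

3

Profitabilities (E/h, kJ/s): C 0.533, E 0.4, D 0.272. Add prey in this order while the next type's profitability exceeds the intake rate on those already taken.
Rate on top 1: 0.1815. E: 0.4 > 0.1815 → include.
Rate on top 2: 0.2354. D: 0.272 > 0.2354 → include.
Optimal diet: C, E, D — 3 of 3 types.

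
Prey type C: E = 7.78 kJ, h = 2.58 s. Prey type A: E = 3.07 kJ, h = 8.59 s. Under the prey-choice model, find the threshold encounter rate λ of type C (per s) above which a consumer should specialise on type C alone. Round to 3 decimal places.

At the threshold, the rate on type C alone equals the profitability of type A: λ·7.78/(1 + λ·2.58) = 3.07/8.59 = 0.3574.
Rearranging, λ(7.78 − 0.3574×2.58) = 0.3574, so λ = 0.3574/6.858 = 0.05211 per s.

0.052 per s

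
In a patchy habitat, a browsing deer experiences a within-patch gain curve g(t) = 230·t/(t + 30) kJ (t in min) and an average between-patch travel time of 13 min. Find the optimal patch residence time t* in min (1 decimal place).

Optimal t* satisfies g'(t*) = g(t*)/(T + t*).
g'(t) = 230·30/(t + 30)². Setting 230·30/(t+30)² = 230t/[(t+30)(13+t)] gives 30(13+t) = t(t+30), so t² = 30×13 = 390.
t* = √390 = 19.75 min.

19.7 min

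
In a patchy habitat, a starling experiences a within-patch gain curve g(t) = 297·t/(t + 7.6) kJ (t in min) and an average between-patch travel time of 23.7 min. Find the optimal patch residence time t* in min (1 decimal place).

13.4 min

By the marginal value theorem, leave when the instantaneous gain rate g'(t) equals the habitat-wide average g(t)/(T + t).
g'(t) = 297·7.6/(t + 7.6)². Setting 297·7.6/(t+7.6)² = 297t/[(t+7.6)(23.7+t)] gives 7.6(23.7+t) = t(t+7.6), so t² = 7.6×23.7 = 180.1.
t* = √180.1 = 13.42 min.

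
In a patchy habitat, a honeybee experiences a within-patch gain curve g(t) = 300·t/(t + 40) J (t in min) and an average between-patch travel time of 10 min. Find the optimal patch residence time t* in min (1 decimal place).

20.0 min

By the marginal value theorem, leave when the instantaneous gain rate g'(t) equals the habitat-wide average g(t)/(T + t).
g'(t) = 300·40/(t + 40)². Setting 300·40/(t+40)² = 300t/[(t+40)(10+t)] gives 40(10+t) = t(t+40), so t² = 40×10 = 400.
t* = √400 = 20 min.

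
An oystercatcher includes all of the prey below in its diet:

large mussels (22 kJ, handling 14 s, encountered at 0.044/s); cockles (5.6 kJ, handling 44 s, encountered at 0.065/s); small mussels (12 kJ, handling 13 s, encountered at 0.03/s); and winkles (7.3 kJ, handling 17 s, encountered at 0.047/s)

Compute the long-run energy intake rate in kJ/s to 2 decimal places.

0.36 kJ/s

R = Σλ_iE_i / (1 + Σλ_ih_i)
Numerator: 0.044×22 + 0.065×5.6 + 0.03×12 + 0.047×7.3 = 2.035
Denominator: 1 + 0.044×14 + 0.065×44 + 0.03×13 + 0.047×17 = 5.665
R = 2.035/5.665 = 0.3592 kJ/s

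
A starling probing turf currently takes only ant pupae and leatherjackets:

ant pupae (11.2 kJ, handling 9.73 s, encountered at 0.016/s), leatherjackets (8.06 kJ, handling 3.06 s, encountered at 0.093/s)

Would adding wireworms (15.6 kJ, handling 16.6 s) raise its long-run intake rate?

On ant pupae and leatherjackets alone, R = ΣλE/(1+Σλh) = 0.9288/1.44 = 0.6449 kJ/s.
Profitability of wireworms: 15.6/16.6 = 0.9398 kJ/s.
0.9398 > 0.6449, so adding wireworms raises the average — include it.

Yes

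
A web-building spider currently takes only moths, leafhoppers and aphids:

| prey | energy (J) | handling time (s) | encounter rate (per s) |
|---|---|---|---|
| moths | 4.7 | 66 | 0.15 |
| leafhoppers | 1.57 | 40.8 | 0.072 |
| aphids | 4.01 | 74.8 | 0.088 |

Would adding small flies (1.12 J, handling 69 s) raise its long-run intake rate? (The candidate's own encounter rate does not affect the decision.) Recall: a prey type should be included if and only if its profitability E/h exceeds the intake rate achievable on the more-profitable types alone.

Current rate: (0.15×4.7 + 0.072×1.57 + 0.088×4.01)/(1 + 0.15×66 + 0.072×40.8 + 0.088×74.8) = 0.05734 J/s.
Profitability of small flies: 1.12/69 = 0.01623 J/s.
0.01623 < 0.05734, so adding small flies would lower the average — exclude it.

No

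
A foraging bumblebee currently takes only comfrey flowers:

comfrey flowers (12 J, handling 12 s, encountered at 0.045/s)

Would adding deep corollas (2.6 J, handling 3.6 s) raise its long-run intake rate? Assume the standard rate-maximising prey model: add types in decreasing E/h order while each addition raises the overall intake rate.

Current rate: (0.045×12)/(1 + 0.045×12) = 0.3506 J/s.
deep corollas: E/h = 2.6/3.6 = 0.7222 J/s.
0.7222 > 0.3506, so adding deep corollas raises the average — include it.

Yes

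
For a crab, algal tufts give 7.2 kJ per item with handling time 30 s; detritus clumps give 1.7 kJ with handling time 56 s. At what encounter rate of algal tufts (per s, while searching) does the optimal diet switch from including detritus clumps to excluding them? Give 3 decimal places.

The zero-one rule: include detritus clumps iff E₂/h₂ > λE₁/(1+λh₁). Equality gives the switch point.
λE₁h₂ = E₂ + λE₂h₁ ⇒ λ = E₂/(E₁h₂ − E₂h₁) = 1.7/(403.2 − 51) = 0.004827 per s.

0.005 per s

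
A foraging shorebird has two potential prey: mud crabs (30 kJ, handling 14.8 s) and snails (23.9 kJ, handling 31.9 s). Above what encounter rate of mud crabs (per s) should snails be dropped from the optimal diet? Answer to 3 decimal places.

The zero-one rule: include snails iff E₂/h₂ > λE₁/(1+λh₁). Equality gives the switch point.
λE₁h₂ = E₂ + λE₂h₁ ⇒ λ = E₂/(E₁h₂ − E₂h₁) = 23.9/(957 − 353.7) = 0.03962 per s.

0.040 per s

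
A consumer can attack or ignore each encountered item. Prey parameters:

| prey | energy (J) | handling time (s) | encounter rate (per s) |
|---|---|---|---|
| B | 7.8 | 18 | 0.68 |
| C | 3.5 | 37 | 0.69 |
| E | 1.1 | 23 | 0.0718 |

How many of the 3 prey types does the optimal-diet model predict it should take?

1

Profitabilities (E/h, J/s): B 0.433, C 0.0946, E 0.0478. Add prey in this order while the next type's profitability exceeds the intake rate on those already taken.
Rate on top 1: 0.4006. C: 0.0946 < 0.4006 → exclude; stop.
Optimal diet: B — 1 of 3 types.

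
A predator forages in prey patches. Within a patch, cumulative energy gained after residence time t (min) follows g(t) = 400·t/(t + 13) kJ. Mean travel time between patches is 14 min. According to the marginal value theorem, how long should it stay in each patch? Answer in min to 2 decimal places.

By the marginal value theorem, leave when the instantaneous gain rate g'(t) equals the habitat-wide average g(t)/(T + t).
g'(t) = 400·13/(t + 13)². Setting 400·13/(t+13)² = 400t/[(t+13)(14+t)] gives 13(14+t) = t(t+13), so t² = 13×14 = 182.
t* = √182 = 13.49 min.

13.49 min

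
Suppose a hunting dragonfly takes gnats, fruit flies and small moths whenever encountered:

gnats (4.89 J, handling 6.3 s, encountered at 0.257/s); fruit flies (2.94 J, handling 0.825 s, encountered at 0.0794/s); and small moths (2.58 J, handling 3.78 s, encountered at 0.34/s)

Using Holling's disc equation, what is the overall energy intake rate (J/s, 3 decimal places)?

0.596 J/s

Energy encountered per unit search time: 0.257×4.89 + 0.0794×2.94 + 0.34×2.58 = 2.367 J/s.
Handling time per unit search time: 0.257×6.3 + 0.0794×0.825 + 0.34×3.78 = 2.97.
Rate = 2.367/(1 + 2.97) = 0.5963 J/s.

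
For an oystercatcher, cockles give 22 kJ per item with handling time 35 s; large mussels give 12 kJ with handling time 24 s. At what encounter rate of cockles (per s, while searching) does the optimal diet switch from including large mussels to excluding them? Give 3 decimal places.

The zero-one rule: include large mussels iff E₂/h₂ > λE₁/(1+λh₁). Equality gives the switch point.
λE₁h₂ = E₂ + λE₂h₁ ⇒ λ = E₂/(E₁h₂ − E₂h₁) = 12/(528 − 420) = 0.1111 per s.

0.111 per s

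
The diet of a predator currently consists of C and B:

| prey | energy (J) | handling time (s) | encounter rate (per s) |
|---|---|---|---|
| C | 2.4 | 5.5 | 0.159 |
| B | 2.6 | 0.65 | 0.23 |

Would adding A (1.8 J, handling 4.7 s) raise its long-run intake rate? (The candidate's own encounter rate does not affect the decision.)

No

On C and B alone, R = ΣλE/(1+Σλh) = 0.9796/2.024 = 0.484 J/s.
Profitability of A: 1.8/4.7 = 0.383 J/s.
0.383 < 0.484, so adding A would lower the average — exclude it.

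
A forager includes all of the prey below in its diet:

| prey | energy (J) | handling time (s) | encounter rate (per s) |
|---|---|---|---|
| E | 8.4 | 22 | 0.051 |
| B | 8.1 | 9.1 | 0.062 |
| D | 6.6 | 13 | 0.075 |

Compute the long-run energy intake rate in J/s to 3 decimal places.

0.389 J/s

R = Σλ_iE_i / (1 + Σλ_ih_i)
Numerator: 0.051×8.4 + 0.062×8.1 + 0.075×6.6 = 1.426
Denominator: 1 + 0.051×22 + 0.062×9.1 + 0.075×13 = 3.661
R = 1.426/3.661 = 0.3894 J/s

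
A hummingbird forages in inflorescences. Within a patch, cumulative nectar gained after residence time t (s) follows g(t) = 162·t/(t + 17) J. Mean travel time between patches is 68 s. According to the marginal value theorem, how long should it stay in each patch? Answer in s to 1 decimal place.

34.0 s

Maximise g(t)/(T+t): set derivative to zero → g'(t)(T+t) = g(t).
g'(t) = 162·17/(t + 17)². Setting 162·17/(t+17)² = 162t/[(t+17)(68+t)] gives 17(68+t) = t(t+17), so t² = 17×68 = 1156.
t* = √1156 = 34 s.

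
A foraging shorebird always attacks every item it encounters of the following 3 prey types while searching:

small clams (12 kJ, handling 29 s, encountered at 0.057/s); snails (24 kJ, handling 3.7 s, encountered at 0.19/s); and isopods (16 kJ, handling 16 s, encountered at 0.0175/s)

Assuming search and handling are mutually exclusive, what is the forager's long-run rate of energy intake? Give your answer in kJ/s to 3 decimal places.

Energy encountered per unit search time: 0.057×12 + 0.19×24 + 0.0175×16 = 5.524 kJ/s.
Handling time per unit search time: 0.057×29 + 0.19×3.7 + 0.0175×16 = 2.636.
Rate = 5.524/(1 + 2.636) = 1.519 kJ/s.

1.519 kJ/s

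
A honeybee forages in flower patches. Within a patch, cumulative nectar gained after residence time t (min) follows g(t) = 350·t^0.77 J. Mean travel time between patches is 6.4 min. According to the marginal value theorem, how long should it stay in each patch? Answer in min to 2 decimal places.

21.43 min

By the marginal value theorem, leave when the instantaneous gain rate g'(t) equals the habitat-wide average g(t)/(T + t).
g'(t) = 0.77·350·t^-0.23. Setting 0.77·350·t^-0.23 = 350·t^0.77/(6.4+t) gives 0.77(6.4+t) = t, so 0.23·t = 0.77×6.4.
t* = 0.77×6.4/0.23 = 21.43 min.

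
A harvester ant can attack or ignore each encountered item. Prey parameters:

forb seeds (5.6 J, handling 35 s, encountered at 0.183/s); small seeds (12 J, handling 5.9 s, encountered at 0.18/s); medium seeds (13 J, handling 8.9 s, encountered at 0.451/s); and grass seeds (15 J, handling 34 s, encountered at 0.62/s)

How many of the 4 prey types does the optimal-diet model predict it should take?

E/h in descending order: small seeds 2.03, medium seeds 1.46, grass seeds 0.441, forb seeds 0.16 J/s. The optimal diet is the largest prefix of this list for which every included type satisfies E_i/h_i > R on the types above it.
Rate on top 1: 1.048. medium seeds: 1.46 > 1.048 → include.
Rate on top 2: 1.32. grass seeds: 0.441 < 1.32 → exclude; stop.
Optimal diet: small seeds, medium seeds — 2 of 4 types.

2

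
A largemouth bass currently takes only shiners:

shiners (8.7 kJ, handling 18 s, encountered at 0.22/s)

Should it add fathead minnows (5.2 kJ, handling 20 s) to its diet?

Intake rate on the current diet: R = (0.22×8.7) / (1 + 0.22×18) = 1.914/4.96 = 0.3859 kJ/s.
fathead minnows: E/h = 5.2/20 = 0.26 kJ/s.
Since 0.26 < R, time spent handling fathead minnows is better spent searching.

No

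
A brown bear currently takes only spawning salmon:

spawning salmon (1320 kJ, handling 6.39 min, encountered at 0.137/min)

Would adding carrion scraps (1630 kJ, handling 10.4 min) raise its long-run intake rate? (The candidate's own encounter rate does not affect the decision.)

Yes

On spawning salmon alone, R = ΣλE/(1+Σλh) = 180.8/1.875 = 96.43 kJ/min.
carrion scraps: E/h = 1630/10.4 = 156.7 kJ/min.
156.7 > 96.43, so adding carrion scraps raises the average — include it.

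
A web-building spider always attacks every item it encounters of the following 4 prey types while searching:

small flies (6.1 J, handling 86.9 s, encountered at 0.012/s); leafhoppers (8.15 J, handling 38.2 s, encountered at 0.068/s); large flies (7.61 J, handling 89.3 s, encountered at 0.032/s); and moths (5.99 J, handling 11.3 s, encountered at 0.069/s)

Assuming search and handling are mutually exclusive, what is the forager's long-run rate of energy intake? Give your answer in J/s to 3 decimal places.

R = (0.012×6.1 + 0.068×8.15 + 0.032×7.61 + 0.069×5.99) / (1 + 0.012×86.9 + 0.068×38.2 + 0.032×89.3 + 0.069×11.3) = 1.284/8.278 = 0.1551 J/s.

0.155 J/s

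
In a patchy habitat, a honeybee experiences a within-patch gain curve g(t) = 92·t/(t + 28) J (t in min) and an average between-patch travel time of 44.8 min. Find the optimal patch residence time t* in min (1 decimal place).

By the marginal value theorem, leave when the instantaneous gain rate g'(t) equals the habitat-wide average g(t)/(T + t).
g'(t) = 92·28/(t + 28)². Setting 92·28/(t+28)² = 92t/[(t+28)(44.8+t)] gives 28(44.8+t) = t(t+28), so t² = 28×44.8 = 1254.
t* = √1254 = 35.42 min.

35.4 min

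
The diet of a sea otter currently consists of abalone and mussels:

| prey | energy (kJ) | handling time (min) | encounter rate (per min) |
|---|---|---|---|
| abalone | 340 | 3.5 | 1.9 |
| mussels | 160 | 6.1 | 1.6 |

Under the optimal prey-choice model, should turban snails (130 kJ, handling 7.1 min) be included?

On abalone and mussels alone, R = ΣλE/(1+Σλh) = 902/17.41 = 51.81 kJ/min.
Profitability of turban snails: 130/7.1 = 18.31 kJ/min.
18.31 < 51.81, so adding turban snails would lower the average — exclude it.

No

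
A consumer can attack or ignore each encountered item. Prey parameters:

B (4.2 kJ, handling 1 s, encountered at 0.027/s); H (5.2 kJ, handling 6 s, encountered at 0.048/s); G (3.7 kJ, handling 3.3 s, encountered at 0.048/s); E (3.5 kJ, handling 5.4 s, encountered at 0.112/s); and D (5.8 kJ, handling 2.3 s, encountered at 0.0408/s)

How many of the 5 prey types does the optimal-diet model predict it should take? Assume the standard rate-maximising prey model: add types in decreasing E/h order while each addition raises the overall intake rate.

E/h in descending order: B 4.2, D 2.52, G 1.12, H 0.867, E 0.648 kJ/s. The optimal diet is the largest prefix of this list for which every included type satisfies E_i/h_i > R on the types above it.
Rate on top 1: 0.1104. D: 2.52 > 0.1104 → include.
Rate on top 2: 0.3123. G: 1.12 > 0.3123 → include.
Rate on top 3: 0.4125. H: 0.867 > 0.4125 → include.
Rate on top 4: 0.4959. E: 0.648 > 0.4959 → include.
Optimal diet: B, D, G, H, E — 5 of 5 types.

5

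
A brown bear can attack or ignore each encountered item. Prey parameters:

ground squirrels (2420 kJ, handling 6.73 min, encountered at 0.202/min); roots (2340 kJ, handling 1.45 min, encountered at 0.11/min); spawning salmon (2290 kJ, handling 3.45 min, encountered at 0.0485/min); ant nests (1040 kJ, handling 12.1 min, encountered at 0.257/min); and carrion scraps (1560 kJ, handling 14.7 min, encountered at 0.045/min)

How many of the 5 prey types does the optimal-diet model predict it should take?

3

Profitabilities (E/h, kJ/min): roots 1.61e+03, spawning salmon 664, ground squirrels 360, carrion scraps 106, ant nests 86. Add prey in this order while the next type's profitability exceeds the intake rate on those already taken.
Rate on top 1: 222. spawning salmon: 664 > 222 → include.
Rate on top 2: 277.7. ground squirrels: 360 > 277.7 → include.
Rate on top 3: 319.1. carrion scraps: 106 < 319.1 → exclude; stop.
Optimal diet: roots, spawning salmon, ground squirrels — 3 of 5 types.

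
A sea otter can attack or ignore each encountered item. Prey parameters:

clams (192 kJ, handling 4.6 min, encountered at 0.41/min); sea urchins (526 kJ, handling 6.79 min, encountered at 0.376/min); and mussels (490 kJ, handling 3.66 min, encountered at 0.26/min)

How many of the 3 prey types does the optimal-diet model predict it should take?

2

Profitabilities (E/h, kJ/min): mussels 134, sea urchins 77.5, clams 41.7. Add prey in this order while the next type's profitability exceeds the intake rate on those already taken.
Rate on top 1: 65.28. sea urchins: 77.5 > 65.28 → include.
Rate on top 2: 72.19. clams: 41.7 < 72.19 → exclude; stop.
Optimal diet: mussels, sea urchins — 2 of 3 types.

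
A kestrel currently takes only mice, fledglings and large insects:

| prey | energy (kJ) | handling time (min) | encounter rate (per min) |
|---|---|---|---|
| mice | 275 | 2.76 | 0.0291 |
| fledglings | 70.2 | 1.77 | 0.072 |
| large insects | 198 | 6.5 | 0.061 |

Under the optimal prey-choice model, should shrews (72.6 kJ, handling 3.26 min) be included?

Yes

Current rate: (0.0291×275 + 0.072×70.2 + 0.061×198)/(1 + 0.0291×2.76 + 0.072×1.77 + 0.061×6.5) = 15.67 kJ/min.
shrews: E/h = 72.6/3.26 = 22.27 kJ/min.
22.27 > 15.67, so adding shrews raises the average — include it.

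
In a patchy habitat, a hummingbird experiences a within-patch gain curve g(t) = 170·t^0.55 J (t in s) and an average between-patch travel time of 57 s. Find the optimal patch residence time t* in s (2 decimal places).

69.67 s

Optimal t* satisfies g'(t*) = g(t*)/(T + t*).
g'(t) = 0.55·170·t^-0.45. Setting 0.55·170·t^-0.45 = 170·t^0.55/(57+t) gives 0.55(57+t) = t, so 0.45·t = 0.55×57.
t* = 0.55×57/0.45 = 69.67 s.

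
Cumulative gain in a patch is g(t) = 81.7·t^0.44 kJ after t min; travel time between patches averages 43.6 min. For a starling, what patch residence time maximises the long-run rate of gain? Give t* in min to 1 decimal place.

Maximise g(t)/(T+t): set derivative to zero → g'(t)(T+t) = g(t).
g'(t) = 0.44·81.7·t^-0.56. Setting 0.44·81.7·t^-0.56 = 81.7·t^0.44/(43.6+t) gives 0.44(43.6+t) = t, so 0.56·t = 0.44×43.6.
t* = 0.44×43.6/0.56 = 34.26 min.

34.3 min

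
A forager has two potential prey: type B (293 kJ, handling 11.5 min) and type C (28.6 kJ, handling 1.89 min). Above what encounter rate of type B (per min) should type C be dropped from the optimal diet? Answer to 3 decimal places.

0.127 per min

Drop type C once their profitability E₂/h₂ falls below the rate achievable on type B alone: E₂/h₂ = λE₁/(1 + λh₁).
Solve for λ: λE₁h₂ = E₂(1 + λh₁) → λ(E₁h₂ − E₂h₁) = E₂ → λ = E₂/(E₁h₂ − E₂h₁).
λ = 28.6/(293×1.89 − 28.6×11.5) = 28.6/224.9 = 0.1272 per min.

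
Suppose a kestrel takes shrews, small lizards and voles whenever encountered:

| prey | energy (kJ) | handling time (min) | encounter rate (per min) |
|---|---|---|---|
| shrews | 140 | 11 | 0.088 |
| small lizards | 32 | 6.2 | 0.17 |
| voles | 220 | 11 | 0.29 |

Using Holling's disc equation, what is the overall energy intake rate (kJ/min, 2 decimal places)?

13.13 kJ/min

Energy encountered per unit search time: 0.088×140 + 0.17×32 + 0.29×220 = 81.56 kJ/min.
Handling time per unit search time: 0.088×11 + 0.17×6.2 + 0.29×11 = 5.212.
Rate = 81.56/(1 + 5.212) = 13.13 kJ/min.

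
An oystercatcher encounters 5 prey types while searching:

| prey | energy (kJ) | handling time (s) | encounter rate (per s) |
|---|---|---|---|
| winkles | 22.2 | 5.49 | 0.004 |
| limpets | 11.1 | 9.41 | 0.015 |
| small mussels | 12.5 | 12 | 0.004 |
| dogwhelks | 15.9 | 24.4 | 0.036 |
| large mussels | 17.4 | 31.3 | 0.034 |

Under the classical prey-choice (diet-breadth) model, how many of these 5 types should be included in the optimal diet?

5

E/h in descending order: winkles 4.04, limpets 1.18, small mussels 1.04, dogwhelks 0.652, large mussels 0.556 kJ/s. The optimal diet is the largest prefix of this list for which every included type satisfies E_i/h_i > R on the types above it.
Rate on top 1: 0.08689. limpets: 1.18 > 0.08689 → include.
Rate on top 2: 0.2195. small mussels: 1.04 > 0.2195 → include.
Rate on top 3: 0.2521. dogwhelks: 0.652 > 0.2521 → include.
Rate on top 4: 0.4201. large mussels: 0.556 > 0.4201 → include.
Optimal diet: winkles, limpets, small mussels, dogwhelks, large mussels — 5 of 5 types.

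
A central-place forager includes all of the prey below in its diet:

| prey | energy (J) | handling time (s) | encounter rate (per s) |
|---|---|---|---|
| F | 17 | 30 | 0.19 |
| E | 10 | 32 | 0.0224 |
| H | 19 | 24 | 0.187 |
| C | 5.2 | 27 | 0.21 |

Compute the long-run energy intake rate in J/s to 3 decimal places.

R = Σλ_iE_i / (1 + Σλ_ih_i)
Numerator: 0.19×17 + 0.0224×10 + 0.187×19 + 0.21×5.2 = 8.099
Denominator: 1 + 0.19×30 + 0.0224×32 + 0.187×24 + 0.21×27 = 17.57
R = 8.099/17.57 = 0.4608 J/s

0.461 J/s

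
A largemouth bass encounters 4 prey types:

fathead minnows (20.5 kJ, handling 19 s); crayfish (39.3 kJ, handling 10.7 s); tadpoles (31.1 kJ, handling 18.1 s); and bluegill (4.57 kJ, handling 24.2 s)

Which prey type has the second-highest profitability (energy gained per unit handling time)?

In descending order of E/h:
crayfish: 39.3/10.7 = 3.67 kJ/s
tadpoles: 31.1/18.1 = 1.72 kJ/s
fathead minnows: 20.5/19 = 1.08 kJ/s
bluegill: 4.57/24.2 = 0.189 kJ/s

tadpoles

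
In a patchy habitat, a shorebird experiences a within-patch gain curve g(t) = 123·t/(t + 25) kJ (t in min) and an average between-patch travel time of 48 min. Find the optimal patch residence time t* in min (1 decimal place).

By the marginal value theorem, leave when the instantaneous gain rate g'(t) equals the habitat-wide average g(t)/(T + t).
g'(t) = 123·25/(t + 25)². Setting 123·25/(t+25)² = 123t/[(t+25)(48+t)] gives 25(48+t) = t(t+25), so t² = 25×48 = 1200.
t* = √1200 = 34.64 min.

34.6 min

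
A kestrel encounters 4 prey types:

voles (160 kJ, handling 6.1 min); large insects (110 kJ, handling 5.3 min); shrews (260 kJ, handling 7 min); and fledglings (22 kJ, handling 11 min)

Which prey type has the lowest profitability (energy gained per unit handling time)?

In descending order of E/h:
shrews: 260/7 = 37.1 kJ/min
voles: 160/6.1 = 26.2 kJ/min
large insects: 110/5.3 = 20.8 kJ/min
fledglings: 22/11 = 2 kJ/min

fledglings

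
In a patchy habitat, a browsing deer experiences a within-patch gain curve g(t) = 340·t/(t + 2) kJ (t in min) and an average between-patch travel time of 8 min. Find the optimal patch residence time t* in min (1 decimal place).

4.0 min

Optimal t* satisfies g'(t*) = g(t*)/(T + t*).
g'(t) = 340·2/(t + 2)². Setting 340·2/(t+2)² = 340t/[(t+2)(8+t)] gives 2(8+t) = t(t+2), so t² = 2×8 = 16.
t* = √16 = 4 min.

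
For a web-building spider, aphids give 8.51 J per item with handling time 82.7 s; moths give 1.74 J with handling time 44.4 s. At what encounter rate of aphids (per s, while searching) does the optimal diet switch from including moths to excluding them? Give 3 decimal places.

0.007 per s

The zero-one rule: include moths iff E₂/h₂ > λE₁/(1+λh₁). Equality gives the switch point.
λE₁h₂ = E₂ + λE₂h₁ ⇒ λ = E₂/(E₁h₂ − E₂h₁) = 1.74/(377.8 − 143.9) = 0.007438 per s.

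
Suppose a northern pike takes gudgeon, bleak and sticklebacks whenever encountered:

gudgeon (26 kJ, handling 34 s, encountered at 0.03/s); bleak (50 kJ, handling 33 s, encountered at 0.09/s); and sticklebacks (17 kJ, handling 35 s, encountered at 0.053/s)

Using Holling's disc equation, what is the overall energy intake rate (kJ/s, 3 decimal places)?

R = (0.03×26 + 0.09×50 + 0.053×17) / (1 + 0.03×34 + 0.09×33 + 0.053×35) = 6.181/6.845 = 0.903 kJ/s.

0.903 kJ/s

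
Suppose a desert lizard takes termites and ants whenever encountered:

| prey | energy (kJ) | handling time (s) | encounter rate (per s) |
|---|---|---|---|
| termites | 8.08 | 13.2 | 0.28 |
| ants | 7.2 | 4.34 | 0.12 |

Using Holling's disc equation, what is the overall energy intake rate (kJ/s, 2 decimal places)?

Energy encountered per unit search time: 0.28×8.08 + 0.12×7.2 = 3.126 kJ/s.
Handling time per unit search time: 0.28×13.2 + 0.12×4.34 = 4.217.
Rate = 3.126/(1 + 4.217) = 0.5993 kJ/s.

0.60 kJ/s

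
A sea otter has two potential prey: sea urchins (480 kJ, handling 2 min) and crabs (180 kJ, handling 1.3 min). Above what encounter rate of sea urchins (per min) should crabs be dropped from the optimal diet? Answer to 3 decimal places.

Drop crabs once their profitability E₂/h₂ falls below the rate achievable on sea urchins alone: E₂/h₂ = λE₁/(1 + λh₁).
Solve for λ: λE₁h₂ = E₂(1 + λh₁) → λ(E₁h₂ − E₂h₁) = E₂ → λ = E₂/(E₁h₂ − E₂h₁).
λ = 180/(480×1.3 − 180×2) = 180/264 = 0.6818 per min.

0.682 per min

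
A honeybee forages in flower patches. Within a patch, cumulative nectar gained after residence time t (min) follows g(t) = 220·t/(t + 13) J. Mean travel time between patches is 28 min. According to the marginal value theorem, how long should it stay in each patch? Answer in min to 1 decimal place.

Maximise g(t)/(T+t): set derivative to zero → g'(t)(T+t) = g(t).
g'(t) = 220·13/(t + 13)². Setting 220·13/(t+13)² = 220t/[(t+13)(28+t)] gives 13(28+t) = t(t+13), so t² = 13×28 = 364.
t* = √364 = 19.08 min.

19.1 min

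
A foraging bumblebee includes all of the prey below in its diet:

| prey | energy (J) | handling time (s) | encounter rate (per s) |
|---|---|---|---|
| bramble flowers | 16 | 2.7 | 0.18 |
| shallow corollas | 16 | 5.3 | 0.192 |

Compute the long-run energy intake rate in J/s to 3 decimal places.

2.377 J/s

R = Σλ_iE_i / (1 + Σλ_ih_i)
Numerator: 0.18×16 + 0.192×16 = 5.952
Denominator: 1 + 0.18×2.7 + 0.192×5.3 = 2.504
R = 5.952/2.504 = 2.377 J/s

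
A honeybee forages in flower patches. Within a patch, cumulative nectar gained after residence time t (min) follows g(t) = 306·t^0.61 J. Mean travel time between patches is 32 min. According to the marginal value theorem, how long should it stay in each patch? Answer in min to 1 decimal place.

50.1 min

Maximise g(t)/(T+t): set derivative to zero → g'(t)(T+t) = g(t).
g'(t) = 0.61·306·t^-0.39. Setting 0.61·306·t^-0.39 = 306·t^0.61/(32+t) gives 0.61(32+t) = t, so 0.39·t = 0.61×32.
t* = 0.61×32/0.39 = 50.05 min.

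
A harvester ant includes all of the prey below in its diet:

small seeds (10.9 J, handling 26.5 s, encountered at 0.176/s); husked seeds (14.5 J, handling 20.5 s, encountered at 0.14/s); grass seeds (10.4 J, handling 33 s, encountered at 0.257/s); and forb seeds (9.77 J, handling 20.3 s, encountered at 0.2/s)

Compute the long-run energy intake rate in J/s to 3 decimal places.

0.407 J/s

R = (0.176×10.9 + 0.14×14.5 + 0.257×10.4 + 0.2×9.77) / (1 + 0.176×26.5 + 0.14×20.5 + 0.257×33 + 0.2×20.3) = 8.575/21.07 = 0.4069 J/s.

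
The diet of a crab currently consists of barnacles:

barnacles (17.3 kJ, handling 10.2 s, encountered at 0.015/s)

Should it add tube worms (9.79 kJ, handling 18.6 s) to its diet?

Yes

Current rate: (0.015×17.3)/(1 + 0.015×10.2) = 0.2251 kJ/s.
tube worms: E/h = 9.79/18.6 = 0.5263 kJ/s.
0.5263 > 0.2251, so adding tube worms raises the average — include it.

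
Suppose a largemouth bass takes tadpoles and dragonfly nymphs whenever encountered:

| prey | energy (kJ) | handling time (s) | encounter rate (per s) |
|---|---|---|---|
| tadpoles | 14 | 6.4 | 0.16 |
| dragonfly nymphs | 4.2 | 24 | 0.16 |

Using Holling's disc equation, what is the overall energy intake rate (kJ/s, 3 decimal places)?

R = Σλ_iE_i / (1 + Σλ_ih_i)
Numerator: 0.16×14 + 0.16×4.2 = 2.912
Denominator: 1 + 0.16×6.4 + 0.16×24 = 5.864
R = 2.912/5.864 = 0.4966 kJ/s

0.497 kJ/s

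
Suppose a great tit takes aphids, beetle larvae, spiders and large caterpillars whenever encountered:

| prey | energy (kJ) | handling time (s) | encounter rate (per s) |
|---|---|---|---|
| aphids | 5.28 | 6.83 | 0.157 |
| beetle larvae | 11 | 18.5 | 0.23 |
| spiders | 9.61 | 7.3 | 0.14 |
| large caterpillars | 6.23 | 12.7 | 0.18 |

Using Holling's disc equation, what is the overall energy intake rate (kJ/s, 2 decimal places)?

R = (0.157×5.28 + 0.23×11 + 0.14×9.61 + 0.18×6.23) / (1 + 0.157×6.83 + 0.23×18.5 + 0.14×7.3 + 0.18×12.7) = 5.826/9.635 = 0.6046 kJ/s.

0.60 kJ/s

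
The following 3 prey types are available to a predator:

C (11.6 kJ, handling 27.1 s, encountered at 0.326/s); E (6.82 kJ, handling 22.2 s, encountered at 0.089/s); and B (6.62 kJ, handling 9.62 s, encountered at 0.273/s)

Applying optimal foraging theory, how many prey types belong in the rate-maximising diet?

1

Rank by E/h (kJ/s): B 0.688, C 0.428, E 0.307. Include each in turn until the next type's E/h falls below the running intake rate.
Rate on top 1: 0.4984. C: 0.428 < 0.4984 → exclude; stop.
Optimal diet: B — 1 of 3 types.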